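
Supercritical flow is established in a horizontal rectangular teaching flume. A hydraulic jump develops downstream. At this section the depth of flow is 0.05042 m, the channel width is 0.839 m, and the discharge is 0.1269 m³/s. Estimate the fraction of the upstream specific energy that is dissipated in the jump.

ΔE/E₁ = 0.421 (42.1%)

q = Q/b = 0.1269/0.839 = 0.1513 m²/s; V₁ = q/y₁ = 3.000 m/s. Fr₁ = V₁/√(g·y₁) = 4.265.
Conjugate-depth relation: y₂/y₁ = ½[√(1 + 8Fr₁²) − 1] = ½[√146.55 − 1] = 5.553.
y₂ = 5.553 × 0.05042 = 0.2800 m.
E₁ = y₁ + V₁²/2g = 0.5091 m. ΔE = (y₂ − y₁)³/(4y₁y₂) = 0.2142 m. ΔE/E₁ = 0.2142/0.5091 = 0.421.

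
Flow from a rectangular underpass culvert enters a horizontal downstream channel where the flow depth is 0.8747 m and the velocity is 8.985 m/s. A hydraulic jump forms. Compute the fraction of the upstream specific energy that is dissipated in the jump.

Fr₁ = V₁/√(g·y₁) = 8.985/√(9.81×0.8747) = 3.067.
Sequent-depth ratio: y₂/y₁ = ½[√(1 + 8Fr₁²) − 1] = ½[√76.266 − 1] = 3.867.
y₂ = 3.867 × 0.8747 = 3.382 m.
E₁ = y₁ + V₁²/2g = 4.989 m. ΔE = (y₂ − y₁)³/(4y₁y₂) = 1.332 m. ΔE/E₁ = 1.332/4.989 = 0.267.

ΔE/E₁ = 0.267 (26.7%)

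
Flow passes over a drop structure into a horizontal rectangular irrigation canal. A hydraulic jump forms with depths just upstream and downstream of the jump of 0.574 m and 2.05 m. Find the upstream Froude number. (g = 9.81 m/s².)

Fr₁ = 2.86

For a rectangular channel the momentum equation gives q² = ½·g·y₁·y₂·(y₁ + y₂) = ½×9.81×0.574×2.05×2.62 = 15.1.
q = √15.1 = 3.89 m²/s.
V₁ = q/y₁ = 6.78 m/s; Fr₁ = V₁/√(g·y₁) = 2.86.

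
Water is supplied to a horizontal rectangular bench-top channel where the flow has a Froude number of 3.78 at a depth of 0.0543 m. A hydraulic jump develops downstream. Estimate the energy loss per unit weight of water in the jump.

ΔE = 0.161 m

Fr₁ = 3.78 (given).
Sequent-depth ratio: y₂/y₁ = ½[√(1 + 8Fr₁²) − 1] = ½[√115.3 − 1] = 4.87.
y₂ = 4.87 × 0.0543 = 0.264 m.
Head loss: ΔE = (y₂ − y₁)³/(4y₁y₂) = (0.264 − 0.0543)³/(4×0.0543×0.264) = 0.00927/0.0574 = 0.161 m.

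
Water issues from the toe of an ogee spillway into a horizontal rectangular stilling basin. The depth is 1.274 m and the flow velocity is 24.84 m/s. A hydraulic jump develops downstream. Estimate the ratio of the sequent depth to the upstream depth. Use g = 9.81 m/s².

y₂/y₁ = 9.449

Fr₁ = V₁/√(g·y₁) = 24.84/√(9.81×1.274) = 7.026.
From the momentum equation for a rectangular channel, y₂/y₁ = ½[√(1 + 8Fr₁²) − 1] = ½[√395.96 − 1] = 9.449.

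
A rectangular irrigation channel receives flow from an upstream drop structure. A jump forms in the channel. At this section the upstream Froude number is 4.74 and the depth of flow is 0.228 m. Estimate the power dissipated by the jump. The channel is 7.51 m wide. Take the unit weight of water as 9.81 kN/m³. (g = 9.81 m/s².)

Fr₁ = 4.74 (given).
Sequent-depth ratio: y₂/y₁ = ½[√(1 + 8Fr₁²) − 1] = ½[√180.7 − 1] = 6.22.
y₂ = 6.22 × 0.228 = 1.42 m.
Head loss: ΔE = (y₂ − y₁)³/(4y₁y₂) = (1.42 − 0.228)³/(4×0.228×1.42) = 1.69/1.29 = 1.30 m.
V₁ = Fr₁·√(g·y₁) = 4.74×√(9.81×0.228) = 7.09 m/s; q = V₁·y₁ = 1.62 m²/s. Q = q·b = 1.62 × 7.51 = 12.1 m³/s. P = γ·Q·ΔE = 9.81 × 12.1 × 1.30 = 155 kW.

P = 155 kW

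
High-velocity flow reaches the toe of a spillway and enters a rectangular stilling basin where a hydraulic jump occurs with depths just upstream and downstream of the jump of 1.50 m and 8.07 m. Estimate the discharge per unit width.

q = 23.8 m²/s

For a rectangular channel the momentum equation gives q² = ½·g·y₁·y₂·(y₁ + y₂) = ½×9.81×1.50×8.07×9.57 = 568.
q = √568 = 23.8 m²/s.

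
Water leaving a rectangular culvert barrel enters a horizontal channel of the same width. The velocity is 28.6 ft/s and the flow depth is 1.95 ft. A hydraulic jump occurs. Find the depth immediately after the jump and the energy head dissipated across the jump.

Fr₁ = V₁/√(g·y₁) = 28.6/√(32.2×1.95) = 3.61.
Bélanger equation: y₂/y₁ = ½[√(1 + 8Fr₁²) − 1] = ½[√105.2 − 1] = 4.63.
y₂ = 4.63 × 1.95 = 9.03 ft.
q = V₁·y₁ = 28.6 × 1.95 = 55.8 ft²/s. V₂ = q/y₂ = 55.8/9.03 = 6.18 ft/s. E₁ = y₁ + V₁²/2g = 14.7 ft; E₂ = y₂ + V₂²/2g = 9.62 ft. ΔE = E₁ − E₂ = 5.03 ft.

y₂ = 9.03 ft; ΔE = 5.03 ft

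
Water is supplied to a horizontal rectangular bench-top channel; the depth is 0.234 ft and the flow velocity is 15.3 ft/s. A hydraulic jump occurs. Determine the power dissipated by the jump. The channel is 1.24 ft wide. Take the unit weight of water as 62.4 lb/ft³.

P = 1.04 hp

Fr₁ = V₁/√(g·y₁) = 15.3/√(32.2×0.234) = 5.57.
Conjugate-depth relation: y₂/y₁ = ½[√(1 + 8Fr₁²) − 1] = ½[√249.5 − 1] = 7.40.
y₂ = 7.40 × 0.234 = 1.73 ft.
Head loss: ΔE = (y₂ − y₁)³/(4y₁y₂) = (1.73 − 0.234)³/(4×0.234×1.73) = 3.36/1.62 = 2.07 ft.
q = V₁·y₁ = 15.3 × 0.234 = 3.58 ft²/s. Q = q·b = 3.58 × 1.24 = 4.44 cfs. P = γ·Q·ΔE/550 = 62.4 × 4.44 × 2.07 / 550 = 1.04 hp.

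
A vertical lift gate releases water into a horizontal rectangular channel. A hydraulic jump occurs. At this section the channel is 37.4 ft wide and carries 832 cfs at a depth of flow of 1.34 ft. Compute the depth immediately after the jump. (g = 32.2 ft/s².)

q = Q/b = 832/37.4 = 22.2 ft²/s; V₁ = q/y₁ = 16.6 ft/s. Fr₁ = V₁/√(g·y₁) = 2.53.
Bélanger equation: y₂/y₁ = ½[√(1 + 8Fr₁²) − 1] = ½[√52.10 − 1] = 3.11.
y₂ = 3.11 × 1.34 = 4.17 ft.

y₂ = 4.17 ft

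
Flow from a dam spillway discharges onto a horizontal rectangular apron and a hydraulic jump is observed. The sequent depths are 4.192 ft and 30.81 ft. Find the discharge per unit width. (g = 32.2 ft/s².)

For a rectangular channel the momentum equation gives q² = ½·g·y₁·y₂·(y₁ + y₂) = ½×32.2×4.192×30.81×35.00 = 72783.
q = √72783 = 269.8 ft²/s.

q = 269.8 ft²/s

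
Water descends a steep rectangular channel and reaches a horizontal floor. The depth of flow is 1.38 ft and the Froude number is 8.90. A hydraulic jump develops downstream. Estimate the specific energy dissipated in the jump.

ΔE = 39.0 ft

Fr₁ = 8.90 (given).
By Bélanger, y₂/y₁ = ½[√(1 + 8Fr₁²) − 1] = ½[√634.7 − 1] = 12.1.
y₂ = 12.1 × 1.38 = 16.7 ft.
V₁ = Fr₁·√(g·y₁) = 8.90×√(32.2×1.38) = 59.3 ft/s; q = V₁·y₁ = 81.9 ft²/s. V₂ = q/y₂ = 81.9/16.7 = 4.90 ft/s. E₁ = y₁ + V₁²/2g = 56.0 ft; E₂ = y₂ + V₂²/2g = 17.1 ft. ΔE = E₁ − E₂ = 39.0 ft.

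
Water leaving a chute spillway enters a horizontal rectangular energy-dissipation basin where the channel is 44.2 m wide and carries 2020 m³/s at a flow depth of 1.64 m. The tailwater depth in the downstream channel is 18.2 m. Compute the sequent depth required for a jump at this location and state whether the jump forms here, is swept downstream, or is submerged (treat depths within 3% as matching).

y₂ = 15.3 m; the jump is submerged

q = Q/b = 2020/44.2 = 45.7 m²/s; V₁ = q/y₁ = 27.9 m/s. Fr₁ = V₁/√(g·y₁) = 6.95.
By Bélanger, y₂/y₁ = ½[√(1 + 8Fr₁²) − 1] = ½[√387.1 − 1] = 9.34.
y₂ = 9.34 × 1.64 = 15.3 m.
Tailwater y_tw = 18.2 m: y_tw > y₂, so the jump is submerged.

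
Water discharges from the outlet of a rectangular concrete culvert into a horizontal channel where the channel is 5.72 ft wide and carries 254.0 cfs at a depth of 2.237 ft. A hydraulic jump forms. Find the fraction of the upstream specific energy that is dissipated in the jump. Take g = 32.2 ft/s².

q = Q/b = 254.0/5.72 = 44.41 ft²/s; V₁ = q/y₁ = 19.85 ft/s. Fr₁ = V₁/√(g·y₁) = 2.339.
By Bélanger, y₂/y₁ = ½[√(1 + 8Fr₁²) − 1] = ½[√44.763 − 1] = 2.845.
y₂ = 2.845 × 2.237 = 6.365 ft.
E₁ = y₁ + V₁²/2g = 8.356 ft. ΔE = (y₂ − y₁)³/(4y₁y₂) = 1.235 ft. ΔE/E₁ = 1.235/8.356 = 0.148.

ΔE/E₁ = 0.148 (14.8%)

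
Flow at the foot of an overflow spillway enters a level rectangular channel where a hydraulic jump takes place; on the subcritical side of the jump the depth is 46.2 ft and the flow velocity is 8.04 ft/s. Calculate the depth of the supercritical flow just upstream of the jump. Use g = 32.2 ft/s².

y₁ = 3.72 ft

Fr₂ = V₂/√(g·y₂) = 8.04/√(32.2×46.2) = 0.208.
From the momentum equation (using Fr₂), y₁/y₂ = ½[√(1 + 8Fr₂²) − 1] = ½[√1.348 − 1] = 0.0804.
y₁ = 0.0804 × 46.2 = 3.72 ft.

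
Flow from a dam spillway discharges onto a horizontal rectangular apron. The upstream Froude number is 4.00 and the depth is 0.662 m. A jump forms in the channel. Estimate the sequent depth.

y₂ = 3.43 m

Fr₁ = 4.00 (given).
Conjugate-depth relation: y₂/y₁ = ½[√(1 + 8Fr₁²) − 1] = ½[√129.0 − 1] = 5.18.
y₂ = 5.18 × 0.662 = 3.43 m.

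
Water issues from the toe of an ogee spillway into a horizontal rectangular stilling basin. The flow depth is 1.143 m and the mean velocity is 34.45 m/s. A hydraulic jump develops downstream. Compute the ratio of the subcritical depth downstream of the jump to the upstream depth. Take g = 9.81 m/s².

Fr₁ = V₁/√(g·y₁) = 34.45/√(9.81×1.143) = 10.29.
Bélanger equation: y₂/y₁ = ½[√(1 + 8Fr₁²) − 1] = ½[√847.75 − 1] = 14.06.

y₂/y₁ = 14.06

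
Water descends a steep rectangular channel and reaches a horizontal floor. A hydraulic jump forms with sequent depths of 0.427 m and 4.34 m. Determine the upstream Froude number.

Fr₁ = 7.53

For a rectangular channel the momentum equation gives q² = ½·g·y₁·y₂·(y₁ + y₂) = ½×9.81×0.427×4.34×4.77 = 43.3.
q = √43.3 = 6.58 m²/s.
V₁ = q/y₁ = 15.4 m/s; Fr₁ = V₁/√(g·y₁) = 7.53.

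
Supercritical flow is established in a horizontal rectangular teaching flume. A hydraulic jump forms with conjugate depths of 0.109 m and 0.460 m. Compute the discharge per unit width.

q = 0.374 m²/s

For a rectangular channel the momentum equation gives q² = ½·g·y₁·y₂·(y₁ + y₂) = ½×9.81×0.109×0.460×0.569 = 0.140.
q = √0.140 = 0.374 m²/s.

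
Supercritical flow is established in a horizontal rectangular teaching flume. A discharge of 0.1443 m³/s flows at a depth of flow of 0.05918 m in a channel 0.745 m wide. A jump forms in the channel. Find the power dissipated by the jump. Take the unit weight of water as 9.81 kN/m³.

q = Q/b = 0.1443/0.745 = 0.1937 m²/s; V₁ = q/y₁ = 3.273 m/s. Fr₁ = V₁/√(g·y₁) = 4.295.
From the momentum equation for a rectangular channel, y₂/y₁ = ½[√(1 + 8Fr₁²) − 1] = ½[√148.61 − 1] = 5.595.
y₂ = 5.595 × 0.05918 = 0.3311 m.
Head loss: ΔE = (y₂ − y₁)³/(4y₁y₂) = (0.3311 − 0.05918)³/(4×0.05918×0.3311) = 0.02011/0.07838 = 0.2566 m.
P = γ·Q·ΔE = 9.81 × 0.1443 × 0.2566 = 0.3632 kW.

P = 0.3632 kW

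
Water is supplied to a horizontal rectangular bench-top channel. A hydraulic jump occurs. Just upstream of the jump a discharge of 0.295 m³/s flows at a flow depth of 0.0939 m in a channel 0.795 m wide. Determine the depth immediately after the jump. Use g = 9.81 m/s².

q = Q/b = 0.295/0.795 = 0.371 m²/s; V₁ = q/y₁ = 3.95 m/s. Fr₁ = V₁/√(g·y₁) = 4.12.
From the momentum equation for a rectangular channel, y₂/y₁ = ½[√(1 + 8Fr₁²) − 1] = ½[√136.6 − 1] = 5.34.
y₂ = 5.34 × 0.0939 = 0.502 m.

y₂ = 0.502 m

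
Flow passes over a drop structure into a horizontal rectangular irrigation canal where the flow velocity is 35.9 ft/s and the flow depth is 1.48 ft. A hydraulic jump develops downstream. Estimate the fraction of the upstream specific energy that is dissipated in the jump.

ΔE/E₁ = 0.507 (50.7%)

Fr₁ = V₁/√(g·y₁) = 35.9/√(32.2×1.48) = 5.20.
From the momentum equation for a rectangular channel, y₂/y₁ = ½[√(1 + 8Fr₁²) − 1] = ½[√217.4 − 1] = 6.87.
y₂ = 6.87 × 1.48 = 10.2 ft.
E₁ = y₁ + V₁²/2g = 21.5 ft. ΔE = (y₂ − y₁)³/(4y₁y₂) = 10.9 ft. ΔE/E₁ = 10.9/21.5 = 0.507.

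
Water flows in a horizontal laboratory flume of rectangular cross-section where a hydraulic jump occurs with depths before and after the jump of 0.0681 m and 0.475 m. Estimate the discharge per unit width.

For a rectangular channel the momentum equation gives q² = ½·g·y₁·y₂·(y₁ + y₂) = ½×9.81×0.0681×0.475×0.543 = 0.0862.
q = √0.0862 = 0.294 m²/s.

q = 0.294 m²/s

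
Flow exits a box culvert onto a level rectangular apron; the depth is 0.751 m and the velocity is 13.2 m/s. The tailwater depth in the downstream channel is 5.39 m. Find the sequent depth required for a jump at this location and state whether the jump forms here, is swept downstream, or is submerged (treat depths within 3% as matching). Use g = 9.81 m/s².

Fr₁ = V₁/√(g·y₁) = 13.2/√(9.81×0.751) = 4.86.
Sequent-depth ratio: y₂/y₁ = ½[√(1 + 8Fr₁²) − 1] = ½[√190.2 − 1] = 6.40.
y₂ = 6.40 × 0.751 = 4.80 m.
Tailwater y_tw = 5.39 m: y_tw > y₂, so the jump is submerged.

y₂ = 4.80 m; the jump is submerged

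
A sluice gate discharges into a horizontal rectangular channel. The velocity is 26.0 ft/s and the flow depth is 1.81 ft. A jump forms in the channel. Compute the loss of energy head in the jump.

ΔE = 3.89 ft

Fr₁ = V₁/√(g·y₁) = 26.0/√(32.2×1.81) = 3.41.
Conjugate-depth relation: y₂/y₁ = ½[√(1 + 8Fr₁²) − 1] = ½[√93.79 − 1] = 4.34.
y₂ = 4.34 × 1.81 = 7.86 ft.
q = V₁·y₁ = 26.0 × 1.81 = 47.1 ft²/s. V₂ = q/y₂ = 47.1/7.86 = 5.99 ft/s. E₁ = y₁ + V₁²/2g = 12.3 ft; E₂ = y₂ + V₂²/2g = 8.42 ft. ΔE = E₁ − E₂ = 3.89 ft.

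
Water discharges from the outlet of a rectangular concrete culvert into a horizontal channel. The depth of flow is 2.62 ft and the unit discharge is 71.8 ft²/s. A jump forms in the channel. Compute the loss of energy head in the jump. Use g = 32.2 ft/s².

ΔE = 3.63 ft

V₁ = q/y₁ = 71.8/2.62 = 27.4 ft/s. Fr₁ = V₁/√(g·y₁) = 27.4/√(32.2×2.62) = 2.98.
From the momentum equation for a rectangular channel, y₂/y₁ = ½[√(1 + 8Fr₁²) − 1] = ½[√72.22 − 1] = 3.75.
y₂ = 3.75 × 2.62 = 9.82 ft.
Head loss: ΔE = (y₂ − y₁)³/(4y₁y₂) = (9.82 − 2.62)³/(4×2.62×9.82) = 374/103 = 3.63 ft.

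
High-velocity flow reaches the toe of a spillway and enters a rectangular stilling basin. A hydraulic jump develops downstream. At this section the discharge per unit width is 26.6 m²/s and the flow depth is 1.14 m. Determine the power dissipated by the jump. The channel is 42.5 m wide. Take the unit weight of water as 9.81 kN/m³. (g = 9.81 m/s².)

V₁ = q/y₁ = 26.6/1.14 = 23.3 m/s. Fr₁ = V₁/√(g·y₁) = 23.3/√(9.81×1.14) = 6.98.
From the momentum equation for a rectangular channel, y₂/y₁ = ½[√(1 + 8Fr₁²) − 1] = ½[√390.5 − 1] = 9.38.
y₂ = 9.38 × 1.14 = 10.7 m.
Head loss: ΔE = (y₂ − y₁)³/(4y₁y₂) = (10.7 − 1.14)³/(4×1.14×10.7) = 872/48.8 = 17.9 m.
Q = q·b = 26.6 × 42.5 = 1130 m³/s. P = γ·Q·ΔE = 9.81 × 1130 × 17.9 = 198301 kW.

P = 198301 kW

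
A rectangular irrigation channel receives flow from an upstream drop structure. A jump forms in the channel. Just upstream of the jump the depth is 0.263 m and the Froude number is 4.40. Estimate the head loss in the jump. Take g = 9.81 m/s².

ΔE = 1.22 m

Fr₁ = 4.40 (given).
Sequent-depth ratio: y₂/y₁ = ½[√(1 + 8Fr₁²) − 1] = ½[√155.9 − 1] = 5.74.
y₂ = 5.74 × 0.263 = 1.51 m.
V₁ = Fr₁·√(g·y₁) = 4.40×√(9.81×0.263) = 7.07 m/s; q = V₁·y₁ = 1.86 m²/s. V₂ = q/y₂ = 1.86/1.51 = 1.23 m/s. E₁ = y₁ + V₁²/2g = 2.81 m; E₂ = y₂ + V₂²/2g = 1.59 m. ΔE = E₁ − E₂ = 1.22 m.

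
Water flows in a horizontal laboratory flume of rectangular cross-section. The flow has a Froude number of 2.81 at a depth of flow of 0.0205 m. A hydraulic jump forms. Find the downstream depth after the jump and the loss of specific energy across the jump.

y₂ = 0.0719 m; ΔE = 0.0230 m

Fr₁ = 2.81 (given).
Bélanger equation: y₂/y₁ = ½[√(1 + 8Fr₁²) − 1] = ½[√64.17 − 1] = 3.51.
y₂ = 3.51 × 0.0205 = 0.0719 m.
Head loss: ΔE = (y₂ − y₁)³/(4y₁y₂) = (0.0719 − 0.0205)³/(4×0.0205×0.0719) = 0.000135/0.00589 = 0.0230 m.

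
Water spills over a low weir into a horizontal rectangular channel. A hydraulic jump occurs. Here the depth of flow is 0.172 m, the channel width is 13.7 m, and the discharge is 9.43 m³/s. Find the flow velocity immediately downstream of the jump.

V₂ = 1.03 m/s

q = Q/b = 9.43/13.7 = 0.688 m²/s; V₁ = q/y₁ = 4.00 m/s. Fr₁ = V₁/√(g·y₁) = 3.08.
By Bélanger, y₂/y₁ = ½[√(1 + 8Fr₁²) − 1] = ½[√76.93 − 1] = 3.89.
y₂ = 3.89 × 0.172 = 0.668 m.
V₂ = q/y₂ = 0.688/0.668 = 1.03 m/s.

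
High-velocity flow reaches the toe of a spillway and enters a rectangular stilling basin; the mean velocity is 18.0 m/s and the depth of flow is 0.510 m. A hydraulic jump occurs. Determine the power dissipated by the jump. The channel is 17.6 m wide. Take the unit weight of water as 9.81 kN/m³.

P = 17958 kW

Fr₁ = V₁/√(g·y₁) = 18.0/√(9.81×0.510) = 8.05.
Bélanger equation: y₂/y₁ = ½[√(1 + 8Fr₁²) − 1] = ½[√519.1 − 1] = 10.9.
y₂ = 10.9 × 0.510 = 5.55 m.
q = V₁·y₁ = 18.0 × 0.510 = 9.18 m²/s. V₂ = q/y₂ = 9.18/5.55 = 1.65 m/s. E₁ = y₁ + V₁²/2g = 17.0 m; E₂ = y₂ + V₂²/2g = 5.69 m. ΔE = E₁ − E₂ = 11.3 m.
Q = q·b = 9.18 × 17.6 = 162 m³/s. P = γ·Q·ΔE = 9.81 × 162 × 11.3 = 17958 kW.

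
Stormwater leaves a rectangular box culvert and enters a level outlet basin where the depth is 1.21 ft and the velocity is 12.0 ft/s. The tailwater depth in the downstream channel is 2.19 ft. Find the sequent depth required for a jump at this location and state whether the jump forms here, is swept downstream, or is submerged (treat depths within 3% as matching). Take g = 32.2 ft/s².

Fr₁ = V₁/√(g·y₁) = 12.0/√(32.2×1.21) = 1.92.
Sequent-depth ratio: y₂/y₁ = ½[√(1 + 8Fr₁²) − 1] = ½[√30.57 − 1] = 2.26.
y₂ = 2.26 × 1.21 = 2.74 ft.
Tailwater y_tw = 2.19 ft: y_tw < y₂, so the jump is swept downstream.

y₂ = 2.74 ft; the jump is swept downstream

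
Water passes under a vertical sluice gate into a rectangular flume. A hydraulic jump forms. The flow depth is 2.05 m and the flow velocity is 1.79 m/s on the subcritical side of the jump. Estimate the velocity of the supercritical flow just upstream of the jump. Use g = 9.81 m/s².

Fr₂ = V₂/√(g·y₂) = 1.79/√(9.81×2.05) = 0.399.
From the momentum equation (using Fr₂), y₁/y₂ = ½[√(1 + 8Fr₂²) − 1] = ½[√2.275 − 1] = 0.254.
y₁ = 0.254 × 2.05 = 0.521 m.
V₁ = q/y₁ = 3.67/0.521 = 7.04 m/s.

V₁ = 7.04 m/s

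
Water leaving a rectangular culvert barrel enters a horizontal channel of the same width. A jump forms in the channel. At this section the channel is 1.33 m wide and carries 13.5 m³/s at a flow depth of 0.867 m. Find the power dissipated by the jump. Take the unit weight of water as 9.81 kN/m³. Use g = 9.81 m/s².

P = 409 kW

q = Q/b = 13.5/1.33 = 10.2 m²/s; V₁ = q/y₁ = 11.7 m/s. Fr₁ = V₁/√(g·y₁) = 4.01.
By Bélanger, y₂/y₁ = ½[√(1 + 8Fr₁²) − 1] = ½[√129.9 − 1] = 5.20.
y₂ = 5.20 × 0.867 = 4.51 m.
Head loss: ΔE = (y₂ − y₁)³/(4y₁y₂) = (4.51 − 0.867)³/(4×0.867×4.51) = 48.3/15.6 = 3.09 m.
P = γ·Q·ΔE = 9.81 × 13.5 × 3.09 = 409 kW.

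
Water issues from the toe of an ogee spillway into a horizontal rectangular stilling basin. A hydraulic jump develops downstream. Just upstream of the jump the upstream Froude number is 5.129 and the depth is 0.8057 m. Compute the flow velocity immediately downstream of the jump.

Fr₁ = 5.129 (given).
By Bélanger, y₂/y₁ = ½[√(1 + 8Fr₁²) − 1] = ½[√211.45 − 1] = 6.771.
y₂ = 6.771 × 0.8057 = 5.455 m.
V₁ = Fr₁·√(g·y₁) = 5.129×√(9.81×0.8057) = 14.42 m/s; q = V₁·y₁ = 11.62 m²/s.
V₂ = q/y₂ = 11.62/5.455 = 2.130 m/s.

V₂ = 2.130 m/s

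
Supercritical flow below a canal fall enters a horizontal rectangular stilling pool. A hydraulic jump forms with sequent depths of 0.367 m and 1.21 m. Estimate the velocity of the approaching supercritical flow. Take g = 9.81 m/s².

V₁ = 5.05 m/s

For a rectangular channel the momentum equation gives q² = ½·g·y₁·y₂·(y₁ + y₂) = ½×9.81×0.367×1.21×1.58 = 3.43.
q = √3.43 = 1.85 m²/s.
V₁ = q/y₁ = 1.85/0.367 = 5.05 m/s.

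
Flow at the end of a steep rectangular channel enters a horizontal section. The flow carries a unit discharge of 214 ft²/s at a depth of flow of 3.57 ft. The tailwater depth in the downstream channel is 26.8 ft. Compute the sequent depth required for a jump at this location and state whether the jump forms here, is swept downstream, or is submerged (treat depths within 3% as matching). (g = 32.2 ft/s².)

y₂ = 26.5 ft; the jump forms here

V₁ = q/y₁ = 214/3.57 = 59.9 ft/s. Fr₁ = V₁/√(g·y₁) = 59.9/√(32.2×3.57) = 5.59.
From the momentum equation for a rectangular channel, y₂/y₁ = ½[√(1 + 8Fr₁²) − 1] = ½[√251.1 − 1] = 7.42.
y₂ = 7.42 × 3.57 = 26.5 ft.
Tailwater y_tw = 26.8 ft: y_tw ≈ y₂, so the jump forms here.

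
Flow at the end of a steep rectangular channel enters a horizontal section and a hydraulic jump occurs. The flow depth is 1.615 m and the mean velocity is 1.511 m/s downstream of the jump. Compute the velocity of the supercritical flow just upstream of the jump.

Fr₂ = V₂/√(g·y₂) = 1.511/√(9.81×1.615) = 0.3796.
Since the conjugate-depth ratio holds either way, y₁/y₂ = ½[√(1 + 8Fr₂²) − 1] = ½[√2.1529 − 1] = 0.2336.
y₁ = 0.2336 × 1.615 = 0.3773 m.
V₁ = q/y₁ = 2.440/0.3773 = 6.467 m/s.

V₁ = 6.467 m/s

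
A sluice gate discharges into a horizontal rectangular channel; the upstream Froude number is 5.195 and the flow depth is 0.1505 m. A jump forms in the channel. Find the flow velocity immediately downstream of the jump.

V₂ = 0.9196 m/s

Fr₁ = 5.195 (given).
From the momentum equation for a rectangular channel, y₂/y₁ = ½[√(1 + 8Fr₁²) − 1] = ½[√216.90 − 1] = 6.864.
y₂ = 6.864 × 0.1505 = 1.033 m.
V₁ = Fr₁·√(g·y₁) = 5.195×√(9.81×0.1505) = 6.312 m/s; q = V₁·y₁ = 0.9500 m²/s.
V₂ = q/y₂ = 0.9500/1.033 = 0.9196 m/s.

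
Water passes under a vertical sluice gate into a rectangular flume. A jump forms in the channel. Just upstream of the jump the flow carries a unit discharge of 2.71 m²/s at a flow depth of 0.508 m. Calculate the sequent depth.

V₁ = q/y₁ = 2.71/0.508 = 5.33 m/s. Fr₁ = V₁/√(g·y₁) = 5.33/√(9.81×0.508) = 2.39.
From the momentum equation for a rectangular channel, y₂/y₁ = ½[√(1 + 8Fr₁²) − 1] = ½[√46.68 − 1] = 2.92.
y₂ = 2.92 × 0.508 = 1.48 m.

y₂ = 1.48 m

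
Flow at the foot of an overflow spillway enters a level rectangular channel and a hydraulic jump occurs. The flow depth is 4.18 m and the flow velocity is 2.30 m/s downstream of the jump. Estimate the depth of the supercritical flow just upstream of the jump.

Fr₂ = V₂/√(g·y₂) = 2.30/√(9.81×4.18) = 0.359.
The Bélanger relation is symmetric: y₁/y₂ = ½[√(1 + 8Fr₂²) − 1] = ½[√2.032 − 1] = 0.213.
y₁ = 0.213 × 4.18 = 0.889 m.

y₁ = 0.889 m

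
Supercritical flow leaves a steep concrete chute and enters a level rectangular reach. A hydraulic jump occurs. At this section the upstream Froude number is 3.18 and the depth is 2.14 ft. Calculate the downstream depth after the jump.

Fr₁ = 3.18 (given).
Sequent-depth ratio: y₂/y₁ = ½[√(1 + 8Fr₁²) − 1] = ½[√81.90 − 1] = 4.02.
y₂ = 4.02 × 2.14 = 8.61 ft.

y₂ = 8.61 ft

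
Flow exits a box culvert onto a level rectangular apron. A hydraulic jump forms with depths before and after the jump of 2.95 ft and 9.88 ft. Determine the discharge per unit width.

q = 77.6 ft²/s

For a rectangular channel the momentum equation gives q² = ½·g·y₁·y₂·(y₁ + y₂) = ½×32.2×2.95×9.88×12.8 = 6020.
q = √6020 = 77.6 ft²/s.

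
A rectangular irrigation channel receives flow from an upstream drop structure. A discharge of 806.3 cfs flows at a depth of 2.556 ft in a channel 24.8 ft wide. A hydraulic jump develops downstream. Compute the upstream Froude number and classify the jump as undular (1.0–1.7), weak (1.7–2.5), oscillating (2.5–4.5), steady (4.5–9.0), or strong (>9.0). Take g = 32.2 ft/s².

q = Q/b = 806.3/24.8 = 32.51 ft²/s; V₁ = q/y₁ = 12.72 ft/s. Fr₁ = V₁/√(g·y₁) = 1.402.
Fr₁ = 1.402 lies in the undular range.

Fr₁ = 1.402; undular jump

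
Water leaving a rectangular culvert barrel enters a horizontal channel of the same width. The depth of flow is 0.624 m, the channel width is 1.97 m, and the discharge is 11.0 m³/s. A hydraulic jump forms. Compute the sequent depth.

y₂ = 2.89 m

q = Q/b = 11.0/1.97 = 5.58 m²/s; V₁ = q/y₁ = 8.95 m/s. Fr₁ = V₁/√(g·y₁) = 3.62.
By Bélanger, y₂/y₁ = ½[√(1 + 8Fr₁²) − 1] = ½[√105.6 − 1] = 4.64.
y₂ = 4.64 × 0.624 = 2.89 m.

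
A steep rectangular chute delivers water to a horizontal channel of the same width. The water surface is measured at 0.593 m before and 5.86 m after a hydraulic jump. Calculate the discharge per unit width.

q = 10.5 m²/s

For a rectangular channel the momentum equation gives q² = ½·g·y₁·y₂·(y₁ + y₂) = ½×9.81×0.593×5.86×6.45 = 110.
q = √110 = 10.5 m²/s.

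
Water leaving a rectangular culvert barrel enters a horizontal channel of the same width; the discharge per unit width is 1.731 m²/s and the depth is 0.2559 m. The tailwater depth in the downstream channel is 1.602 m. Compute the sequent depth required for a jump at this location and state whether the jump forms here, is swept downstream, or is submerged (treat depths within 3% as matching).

V₁ = q/y₁ = 1.731/0.2559 = 6.764 m/s. Fr₁ = V₁/√(g·y₁) = 6.764/√(9.81×0.2559) = 4.269.
Sequent-depth ratio: y₂/y₁ = ½[√(1 + 8Fr₁²) − 1] = ½[√146.82 − 1] = 5.558.
y₂ = 5.558 × 0.2559 = 1.422 m.
Tailwater y_tw = 1.602 m: y_tw > y₂, so the jump is submerged.

y₂ = 1.422 m; the jump is submerged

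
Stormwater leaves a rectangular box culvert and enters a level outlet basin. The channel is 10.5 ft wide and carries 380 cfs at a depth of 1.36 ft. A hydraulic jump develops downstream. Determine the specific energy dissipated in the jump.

q = Q/b = 380/10.5 = 36.2 ft²/s; V₁ = q/y₁ = 26.6 ft/s. Fr₁ = V₁/√(g·y₁) = 4.02.
Bélanger equation: y₂/y₁ = ½[√(1 + 8Fr₁²) − 1] = ½[√130.4 − 1] = 5.21.
y₂ = 5.21 × 1.36 = 7.08 ft.
V₂ = q/y₂ = 36.2/7.08 = 5.11 ft/s. E₁ = y₁ + V₁²/2g = 12.4 ft; E₂ = y₂ + V₂²/2g = 7.49 ft. ΔE = E₁ − E₂ = 4.87 ft.

ΔE = 4.87 ft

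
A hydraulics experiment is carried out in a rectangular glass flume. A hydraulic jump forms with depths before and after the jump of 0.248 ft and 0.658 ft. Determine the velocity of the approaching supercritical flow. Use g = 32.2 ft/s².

V₁ = 6.22 ft/s

For a rectangular channel the momentum equation gives q² = ½·g·y₁·y₂·(y₁ + y₂) = ½×32.2×0.248×0.658×0.906 = 2.38.
q = √2.38 = 1.54 ft²/s.
V₁ = q/y₁ = 1.54/0.248 = 6.22 ft/s.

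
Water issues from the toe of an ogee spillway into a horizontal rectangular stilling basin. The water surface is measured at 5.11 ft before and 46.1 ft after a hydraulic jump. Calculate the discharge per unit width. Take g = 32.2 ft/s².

For a rectangular channel the momentum equation gives q² = ½·g·y₁·y₂·(y₁ + y₂) = ½×32.2×5.11×46.1×51.2 = 194224.
q = √194224 = 441 ft²/s.

q = 441 ft²/s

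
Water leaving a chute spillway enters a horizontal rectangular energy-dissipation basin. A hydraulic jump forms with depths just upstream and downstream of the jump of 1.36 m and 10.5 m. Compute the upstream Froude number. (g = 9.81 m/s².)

Fr₁ = 5.80

For a rectangular channel the momentum equation gives q² = ½·g·y₁·y₂·(y₁ + y₂) = ½×9.81×1.36×10.5×11.9 = 831.
q = √831 = 28.8 m²/s.
V₁ = q/y₁ = 21.2 m/s; Fr₁ = V₁/√(g·y₁) = 5.80.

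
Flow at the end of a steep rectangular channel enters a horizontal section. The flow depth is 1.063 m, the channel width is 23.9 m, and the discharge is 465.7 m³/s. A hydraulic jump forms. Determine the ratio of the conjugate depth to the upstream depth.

y₂/y₁ = 7.543

q = Q/b = 465.7/23.9 = 19.49 m²/s; V₁ = q/y₁ = 18.33 m/s. Fr₁ = V₁/√(g·y₁) = 5.676.
From the momentum equation for a rectangular channel, y₂/y₁ = ½[√(1 + 8Fr₁²) − 1] = ½[√258.77 − 1] = 7.543.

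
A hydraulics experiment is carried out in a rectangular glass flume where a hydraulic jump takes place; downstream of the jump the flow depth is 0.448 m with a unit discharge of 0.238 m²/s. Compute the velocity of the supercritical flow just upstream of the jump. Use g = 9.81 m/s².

V₁ = 4.61 m/s

V₂ = q/y₂ = 0.238/0.448 = 0.531 m/s; Fr₂ = V₂/√(g·y₂) = 0.253.
From the momentum equation (using Fr₂), y₁/y₂ = ½[√(1 + 8Fr₂²) − 1] = ½[√1.514 − 1] = 0.115.
y₁ = 0.115 × 0.448 = 0.0516 m.
V₁ = q/y₁ = 0.238/0.0516 = 4.61 m/s.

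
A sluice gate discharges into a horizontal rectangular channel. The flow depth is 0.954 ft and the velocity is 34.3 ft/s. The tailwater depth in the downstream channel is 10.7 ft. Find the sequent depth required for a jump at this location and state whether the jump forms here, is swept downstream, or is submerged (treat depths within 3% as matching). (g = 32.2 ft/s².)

Fr₁ = V₁/√(g·y₁) = 34.3/√(32.2×0.954) = 6.19.
From the momentum equation for a rectangular channel, y₂/y₁ = ½[√(1 + 8Fr₁²) − 1] = ½[√307.4 − 1] = 8.27.
y₂ = 8.27 × 0.954 = 7.89 ft.
Tailwater y_tw = 10.7 ft: y_tw > y₂, so the jump is submerged.

y₂ = 7.89 ft; the jump is submerged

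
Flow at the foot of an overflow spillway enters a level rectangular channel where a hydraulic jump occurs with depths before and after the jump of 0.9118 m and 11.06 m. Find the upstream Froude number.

For a rectangular channel the momentum equation gives q² = ½·g·y₁·y₂·(y₁ + y₂) = ½×9.81×0.9118×11.06×11.97 = 592.2.
q = √592.2 = 24.33 m²/s.
V₁ = q/y₁ = 26.69 m/s; Fr₁ = V₁/√(g·y₁) = 8.924.

Fr₁ = 8.924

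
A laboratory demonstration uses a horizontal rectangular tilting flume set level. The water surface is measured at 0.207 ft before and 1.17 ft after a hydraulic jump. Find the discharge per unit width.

For a rectangular channel the momentum equation gives q² = ½·g·y₁·y₂·(y₁ + y₂) = ½×32.2×0.207×1.17×1.38 = 5.37.
q = √5.37 = 2.32 ft²/s.

q = 2.32 ft²/s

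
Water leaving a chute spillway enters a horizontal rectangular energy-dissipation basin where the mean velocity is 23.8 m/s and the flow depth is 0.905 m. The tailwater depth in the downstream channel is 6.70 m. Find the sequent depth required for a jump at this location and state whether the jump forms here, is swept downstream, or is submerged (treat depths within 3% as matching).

Fr₁ = V₁/√(g·y₁) = 23.8/√(9.81×0.905) = 7.99.
Conjugate-depth relation: y₂/y₁ = ½[√(1 + 8Fr₁²) − 1] = ½[√511.4 − 1] = 10.8.
y₂ = 10.8 × 0.905 = 9.78 m.
Tailwater y_tw = 6.70 m: y_tw < y₂, so the jump is swept downstream.

y₂ = 9.78 m; the jump is swept downstream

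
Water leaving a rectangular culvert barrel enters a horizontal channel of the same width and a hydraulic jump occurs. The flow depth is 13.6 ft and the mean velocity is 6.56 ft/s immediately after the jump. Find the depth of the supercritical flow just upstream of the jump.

Fr₂ = V₂/√(g·y₂) = 6.56/√(32.2×13.6) = 0.313.
Applying the sequent-depth relation in reverse, y₁/y₂ = ½[√(1 + 8Fr₂²) − 1] = ½[√1.786 − 1] = 0.168.
y₁ = 0.168 × 13.6 = 2.29 ft.

y₁ = 2.29 ft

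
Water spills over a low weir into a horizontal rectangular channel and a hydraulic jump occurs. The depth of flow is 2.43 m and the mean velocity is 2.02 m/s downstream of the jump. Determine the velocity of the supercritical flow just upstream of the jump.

Fr₂ = V₂/√(g·y₂) = 2.02/√(9.81×2.43) = 0.414.
Since the conjugate-depth ratio holds either way, y₁/y₂ = ½[√(1 + 8Fr₂²) − 1] = ½[√2.369 − 1] = 0.270.
y₁ = 0.270 × 2.43 = 0.655 m.
V₁ = q/y₁ = 4.91/0.655 = 7.49 m/s.

V₁ = 7.49 m/s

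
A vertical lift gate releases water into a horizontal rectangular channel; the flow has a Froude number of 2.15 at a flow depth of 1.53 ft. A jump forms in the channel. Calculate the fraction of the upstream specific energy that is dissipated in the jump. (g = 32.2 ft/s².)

ΔE/E₁ = 0.116 (11.6%)

Fr₁ = 2.15 (given).
Sequent-depth ratio: y₂/y₁ = ½[√(1 + 8Fr₁²) − 1] = ½[√37.98 − 1] = 2.58.
y₂ = 2.58 × 1.53 = 3.95 ft.
E₁ = y₁(1 + Fr₁²/2) = 1.53×(1 + 2.15²/2) = 5.07 ft. ΔE = (y₂ − y₁)³/(4y₁y₂) = 0.586 ft. ΔE/E₁ = 0.586/5.07 = 0.116.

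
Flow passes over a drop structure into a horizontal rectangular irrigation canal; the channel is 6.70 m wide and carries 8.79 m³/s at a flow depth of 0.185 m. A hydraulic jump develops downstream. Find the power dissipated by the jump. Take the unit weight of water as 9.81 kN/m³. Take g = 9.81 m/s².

q = Q/b = 8.79/6.70 = 1.31 m²/s; V₁ = q/y₁ = 7.09 m/s. Fr₁ = V₁/√(g·y₁) = 5.26.
From the momentum equation for a rectangular channel, y₂/y₁ = ½[√(1 + 8Fr₁²) − 1] = ½[√222.7 − 1] = 6.96.
y₂ = 6.96 × 0.185 = 1.29 m.
Head loss: ΔE = (y₂ − y₁)³/(4y₁y₂) = (1.29 − 0.185)³/(4×0.185×1.29) = 1.34/0.953 = 1.41 m.
P = γ·Q·ΔE = 9.81 × 8.79 × 1.41 = 121 kW.

P = 121 kW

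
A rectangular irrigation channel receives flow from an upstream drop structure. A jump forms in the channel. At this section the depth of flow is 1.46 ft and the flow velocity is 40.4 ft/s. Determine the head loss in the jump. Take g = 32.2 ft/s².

ΔE = 14.9 ft

Fr₁ = V₁/√(g·y₁) = 40.4/√(32.2×1.46) = 5.89.
By Bélanger, y₂/y₁ = ½[√(1 + 8Fr₁²) − 1] = ½[√278.7 − 1] = 7.85.
y₂ = 7.85 × 1.46 = 11.5 ft.
q = V₁·y₁ = 40.4 × 1.46 = 59.0 ft²/s. V₂ = q/y₂ = 59.0/11.5 = 5.15 ft/s. E₁ = y₁ + V₁²/2g = 26.8 ft; E₂ = y₂ + V₂²/2g = 11.9 ft. ΔE = E₁ − E₂ = 14.9 ft.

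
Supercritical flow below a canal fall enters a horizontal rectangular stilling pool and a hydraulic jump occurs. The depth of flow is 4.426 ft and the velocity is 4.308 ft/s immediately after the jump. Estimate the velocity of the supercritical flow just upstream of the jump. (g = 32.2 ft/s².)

Fr₂ = V₂/√(g·y₂) = 4.308/√(32.2×4.426) = 0.3609.
Since the conjugate-depth ratio holds either way, y₁/y₂ = ½[√(1 + 8Fr₂²) − 1] = ½[√2.0418 − 1] = 0.2145.
y₁ = 0.2145 × 4.426 = 0.9492 ft.
V₁ = q/y₁ = 19.07/0.9492 = 20.09 ft/s.

V₁ = 20.09 ft/s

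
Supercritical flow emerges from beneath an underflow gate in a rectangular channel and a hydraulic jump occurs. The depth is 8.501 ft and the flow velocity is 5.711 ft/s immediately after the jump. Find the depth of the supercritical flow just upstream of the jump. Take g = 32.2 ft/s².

y₁ = 1.690 ft

Fr₂ = V₂/√(g·y₂) = 5.711/√(32.2×8.501) = 0.3452.
Applying the sequent-depth relation in reverse, y₁/y₂ = ½[√(1 + 8Fr₂²) − 1] = ½[√1.9532 − 1] = 0.1988.
y₁ = 0.1988 × 8.501 = 1.690 ft.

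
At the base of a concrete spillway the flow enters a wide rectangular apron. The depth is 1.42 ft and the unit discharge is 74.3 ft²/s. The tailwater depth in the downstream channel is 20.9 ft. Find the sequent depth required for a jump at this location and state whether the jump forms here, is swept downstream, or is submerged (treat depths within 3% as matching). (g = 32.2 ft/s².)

V₁ = q/y₁ = 74.3/1.42 = 52.3 ft/s. Fr₁ = V₁/√(g·y₁) = 52.3/√(32.2×1.42) = 7.74.
Conjugate-depth relation: y₂/y₁ = ½[√(1 + 8Fr₁²) − 1] = ½[√480.0 − 1] = 10.5.
y₂ = 10.5 × 1.42 = 14.8 ft.
Tailwater y_tw = 20.9 ft: y_tw > y₂, so the jump is submerged.

y₂ = 14.8 ft; the jump is submerged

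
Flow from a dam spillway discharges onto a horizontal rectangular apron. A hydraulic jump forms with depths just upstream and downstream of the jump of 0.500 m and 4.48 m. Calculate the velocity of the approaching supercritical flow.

V₁ = 14.8 m/s

For a rectangular channel the momentum equation gives q² = ½·g·y₁·y₂·(y₁ + y₂) = ½×9.81×0.500×4.48×4.98 = 54.7.
q = √54.7 = 7.40 m²/s.
V₁ = q/y₁ = 7.40/0.500 = 14.8 m/s.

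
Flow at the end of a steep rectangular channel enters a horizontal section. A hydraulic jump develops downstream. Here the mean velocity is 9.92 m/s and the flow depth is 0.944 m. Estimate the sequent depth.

Fr₁ = V₁/√(g·y₁) = 9.92/√(9.81×0.944) = 3.26.
Conjugate-depth relation: y₂/y₁ = ½[√(1 + 8Fr₁²) − 1] = ½[√86.01 − 1] = 4.14.
y₂ = 4.14 × 0.944 = 3.91 m.

y₂ = 3.91 m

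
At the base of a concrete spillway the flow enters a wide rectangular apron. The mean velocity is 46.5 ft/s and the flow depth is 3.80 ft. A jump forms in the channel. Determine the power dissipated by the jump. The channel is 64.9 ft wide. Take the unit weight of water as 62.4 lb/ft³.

P = 20142 hp

Fr₁ = V₁/√(g·y₁) = 46.5/√(32.2×3.80) = 4.20.
Conjugate-depth relation: y₂/y₁ = ½[√(1 + 8Fr₁²) − 1] = ½[√142.4 − 1] = 5.47.
y₂ = 5.47 × 3.80 = 20.8 ft.
q = V₁·y₁ = 46.5 × 3.80 = 177 ft²/s. V₂ = q/y₂ = 177/20.8 = 8.51 ft/s. E₁ = y₁ + V₁²/2g = 37.4 ft; E₂ = y₂ + V₂²/2g = 21.9 ft. ΔE = E₁ − E₂ = 15.5 ft.
Q = q·b = 177 × 64.9 = 11468 cfs. P = γ·Q·ΔE/550 = 62.4 × 11468 × 15.5 / 550 = 20142 hp.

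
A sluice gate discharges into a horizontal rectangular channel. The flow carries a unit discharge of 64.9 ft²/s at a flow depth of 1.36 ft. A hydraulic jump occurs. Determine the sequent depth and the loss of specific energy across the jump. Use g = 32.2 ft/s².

y₂ = 13.2 ft; ΔE = 23.1 ft

V₁ = q/y₁ = 64.9/1.36 = 47.7 ft/s. Fr₁ = V₁/√(g·y₁) = 47.7/√(32.2×1.36) = 7.21.
Bélanger equation: y₂/y₁ = ½[√(1 + 8Fr₁²) − 1] = ½[√417.0 − 1] = 9.71.
y₂ = 9.71 × 1.36 = 13.2 ft.
V₂ = q/y₂ = 64.9/13.2 = 4.91 ft/s. E₁ = y₁ + V₁²/2g = 36.7 ft; E₂ = y₂ + V₂²/2g = 13.6 ft. ΔE = E₁ − E₂ = 23.1 ft.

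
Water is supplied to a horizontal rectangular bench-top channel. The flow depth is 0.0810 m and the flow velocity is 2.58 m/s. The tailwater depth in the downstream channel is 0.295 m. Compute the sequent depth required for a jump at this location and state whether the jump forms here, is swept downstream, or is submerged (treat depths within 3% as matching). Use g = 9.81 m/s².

Fr₁ = V₁/√(g·y₁) = 2.58/√(9.81×0.0810) = 2.89.
Bélanger equation: y₂/y₁ = ½[√(1 + 8Fr₁²) − 1] = ½[√68.02 − 1] = 3.62.
y₂ = 3.62 × 0.0810 = 0.294 m.
Tailwater y_tw = 0.295 m: y_tw ≈ y₂, so the jump forms here.

y₂ = 0.294 m; the jump forms here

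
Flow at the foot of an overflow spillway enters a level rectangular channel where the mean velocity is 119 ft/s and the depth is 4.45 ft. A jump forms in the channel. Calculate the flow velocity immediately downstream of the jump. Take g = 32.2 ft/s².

Fr₁ = V₁/√(g·y₁) = 119/√(32.2×4.45) = 9.94.
By Bélanger, y₂/y₁ = ½[√(1 + 8Fr₁²) − 1] = ½[√791.6 − 1] = 13.6.
y₂ = 13.6 × 4.45 = 60.4 ft.
q = V₁·y₁ = 119 × 4.45 = 530 ft²/s.
V₂ = q/y₂ = 530/60.4 = 8.77 ft/s.

V₂ = 8.77 ft/s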